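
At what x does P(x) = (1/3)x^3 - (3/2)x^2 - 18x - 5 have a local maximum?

P'(x) = x^2 - 3x - 18. Setting P'(x) = 0 gives x ∈ {-3, 6}.
Second-derivative test with P''(x) = 2x - 3: P''(-3) = -9 < 0 ⇒ local maximum; P''(6) = 9 > 0 ⇒ local minimum.
The local maximum is P(-3) = 53/2.

-3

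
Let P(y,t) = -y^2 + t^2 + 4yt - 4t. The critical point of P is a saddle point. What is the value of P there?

∂P/∂y = -2y + 4t = 0 and ∂P/∂t = 4y + 2t - 4 = 0, so (y, t) = (4/5, 2/5).
The Hessian has P_{yy} = -2, P_{tt} = 2, P_{yt} = 4, giving D = -20 < 0, so the point is a saddle point.
P(4/5, 2/5) = -4/5.

-4/5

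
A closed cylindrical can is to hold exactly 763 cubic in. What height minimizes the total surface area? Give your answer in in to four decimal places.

With radius r and height h, πr²h = 763 so h = 763/(πr²), and S(r) = 2πr² + 2πrh = 2πr² + 2·763/r.
S'(r) = 4πr − 2·763/r² = 0 ⇒ r³ = 763/(2π), so r ≈ 4.9520 and h = 2r ≈ 9.9040.
S''(r) = 4π + 4·763/r³ > 0, so this is the minimum; S ≈ 462.2365.

9.9040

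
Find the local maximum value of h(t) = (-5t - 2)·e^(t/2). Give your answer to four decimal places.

3.0119

h'(t) = (-5)·e^(t/2) + (-5t - 2)·(1/2)·e^(t/2) = (-(5/2)t - 6)·e^(t/2). Since e^(t/2) > 0, the only critical point is t = -12/5.
h''(-12/5) has the same sign as -5/2 < 0, so this is a local maximum.
h(-12/5) = (10)·e^(-6/5) ≈ 3.0119.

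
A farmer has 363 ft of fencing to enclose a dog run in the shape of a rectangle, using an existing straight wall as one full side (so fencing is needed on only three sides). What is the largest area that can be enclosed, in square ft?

131769/8

Let the sides perpendicular to the wall have length x and the parallel side y, so 2x + y = 363 and the area is A = xy = x(363 − 2x).
A'(x) = 363 − 4x = 0 gives x = 363/4, and A''(x) = −4 < 0 confirms a maximum.
Then y = 363 − 2·363/4 = 363/2 and A = 131769/8.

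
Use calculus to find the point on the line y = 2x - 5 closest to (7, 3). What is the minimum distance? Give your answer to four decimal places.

2.6833

Minimize D(x)^2 = (x - 7)^2 + (2x - 8)^2.
d/dx[D^2] = 2(x - 7) + 2·2·(2x - 8) = 0 ⇒ x = 23/5.
Then y = 21/5 and the distance is √(36/5) ≈ 2.6833.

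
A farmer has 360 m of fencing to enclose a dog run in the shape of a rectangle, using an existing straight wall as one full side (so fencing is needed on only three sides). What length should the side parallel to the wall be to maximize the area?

Let the sides perpendicular to the wall have length x and the parallel side y, so 2x + y = 360 and the area is A = xy = x(360 − 2x).
A'(x) = 360 − 4x = 0 gives x = 90, and A''(x) = −4 < 0 confirms a maximum.
Then y = 360 − 2·90 = 180 and A = 16200.

180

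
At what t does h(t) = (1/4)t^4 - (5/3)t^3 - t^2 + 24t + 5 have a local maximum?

h'(t) = t^3 - 5t^2 - 2t + 24. Setting h'(t) = 0 gives t ∈ {-2, 3, 4}.
Since h''(t) = 3t^2 - 10t - 2, we get h''(-2) = 30 > 0 ⇒ local minimum; h''(3) = -5 < 0 ⇒ local maximum; h''(4) = 6 > 0 ⇒ local minimum.
The local maximum is h(3) = 173/4.

3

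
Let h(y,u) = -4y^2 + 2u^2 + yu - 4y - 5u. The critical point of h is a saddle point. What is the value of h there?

∂h/∂y = -8y + u - 4 = 0 and ∂h/∂u = y + 4u - 5 = 0, so (y, u) = (-1/3, 4/3).
The Hessian has h_{yy} = -8, h_{uu} = 4, h_{yu} = 1, giving D = -33 < 0, so the point is a saddle point.
h(-1/3, 4/3) = -8/3.

-8/3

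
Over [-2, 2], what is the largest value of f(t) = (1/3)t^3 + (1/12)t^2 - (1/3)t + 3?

Differentiating, f'(t) = t^2 + (1/6)t - 1/3; which vanishes at t = -2/3 and t = 1/2.
Compare values at every candidate in [-2, 2]: f(-2) = 4/3; f(-2/3) = 256/81; f(1/2) = 139/48; f(2) = 16/3.
The maximum over the interval is 16/3, attained at t = 2.

16/3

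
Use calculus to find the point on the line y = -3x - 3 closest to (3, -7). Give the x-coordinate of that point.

3/2

Minimize D(x)^2 = (x - 3)^2 + (-3x + 4)^2.
d/dx[D^2] = 2(x - 3) + 2·(-3)·(-3x + 4) = 0 ⇒ x = 3/2.
Then y = -15/2 and the distance is √(5/2) ≈ 1.5811.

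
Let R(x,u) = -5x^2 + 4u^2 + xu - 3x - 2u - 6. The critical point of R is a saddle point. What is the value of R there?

∂R/∂x = -10x + u - 3 = 0 and ∂R/∂u = x + 8u - 2 = 0, so (x, u) = (-22/81, 23/81).
The Hessian has R_{xx} = -10, R_{uu} = 8, R_{xu} = 1, giving D = -81 < 0, so the point is a saddle point.
R(-22/81, 23/81) = -476/81.

-476/81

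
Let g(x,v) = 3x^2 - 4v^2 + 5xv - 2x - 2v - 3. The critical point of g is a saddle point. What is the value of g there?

-243/73

∂g/∂x = 6x + 5v - 2 = 0 and ∂g/∂v = 5x - 8v - 2 = 0, so (x, v) = (26/73, -2/73).
The Hessian has g_{xx} = 6, g_{vv} = -8, g_{xv} = 5, giving D = -73 < 0, so the point is a saddle point.
g(26/73, -2/73) = -243/73.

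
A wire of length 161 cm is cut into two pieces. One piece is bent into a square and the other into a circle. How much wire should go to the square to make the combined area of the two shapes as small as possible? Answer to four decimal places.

Let x be the length used for the square. Square side x/4; circle radius (161−x)/(2π).
A(x) = (x/4)² + π·((161−x)/(2π))² = x²/16 + (161−x)²/(4π) for 0 ≤ x ≤ 161. A'(x) = x/8 − (161−x)/(2π) = 0 gives x = 4·161/(π+4) ≈ 90.1760.
A'' = 1/8 + 1/(2π) > 0, so this gives the minimum combined area; x ≈ 90.1760 cm to the square.

90.1760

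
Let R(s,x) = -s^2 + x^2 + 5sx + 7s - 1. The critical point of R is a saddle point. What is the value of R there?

20/29

∂R/∂s = -2s + 5x + 7 = 0 and ∂R/∂x = 5s + 2x = 0, so (s, x) = (14/29, -35/29).
The Hessian has R_{ss} = -2, R_{xx} = 2, R_{sx} = 5, giving D = -29 < 0, so the point is a saddle point.
R(14/29, -35/29) = 20/29.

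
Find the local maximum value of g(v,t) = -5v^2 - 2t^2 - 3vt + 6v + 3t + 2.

∂g/∂v = -10v - 3t + 6 = 0 and ∂g/∂t = -3v - 4t + 3 = 0, so (v, t) = (15/31, 12/31).
The Hessian has g_{vv} = -10, g_{tt} = -4, g_{vt} = -3, giving D = 31 > 0 with g_{vv} < 0, so the point is a local maximum.
g(15/31, 12/31) = 125/31.

125/31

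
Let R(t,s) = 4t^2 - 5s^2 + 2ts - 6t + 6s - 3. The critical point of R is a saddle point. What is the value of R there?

∂R/∂t = 8t + 2s - 6 = 0 and ∂R/∂s = 2t - 10s + 6 = 0, so (t, s) = (4/7, 5/7).
The Hessian has R_{tt} = 8, R_{ss} = -10, R_{ts} = 2, giving D = -84 < 0, so the point is a saddle point.
R(4/7, 5/7) = -18/7.

-18/7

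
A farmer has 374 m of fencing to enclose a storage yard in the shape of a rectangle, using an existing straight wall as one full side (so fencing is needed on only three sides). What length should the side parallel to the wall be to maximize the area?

187

Let the sides perpendicular to the wall have length x and the parallel side y, so 2x + y = 374 and the area is A = xy = x(374 − 2x).
A'(x) = 374 − 4x = 0 gives x = 187/2, and A''(x) = −4 < 0 confirms a maximum.
Then y = 374 − 2·187/2 = 187 and A = 34969/2.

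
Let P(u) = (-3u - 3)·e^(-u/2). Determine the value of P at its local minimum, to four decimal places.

Differentiating with the product rule gives P'(u) = ((3/2)u - 3/2)·e^(-u/2). Since e^(-u/2) > 0, the only critical point is u = 1.
P''(1) has the same sign as 3/2 > 0, so this is a local minimum.
P(1) = (-6)·e^(-1/2) ≈ -3.6392.

-3.6392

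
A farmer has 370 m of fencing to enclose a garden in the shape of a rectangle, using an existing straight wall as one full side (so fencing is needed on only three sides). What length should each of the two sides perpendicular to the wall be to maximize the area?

Let the sides perpendicular to the wall have length x and the parallel side y, so 2x + y = 370 and the area is A = xy = x(370 − 2x).
A'(x) = 370 − 4x = 0 gives x = 185/2, and A''(x) = −4 < 0 confirms a maximum.
Then y = 370 − 2·185/2 = 185 and A = 34225/2.

185/2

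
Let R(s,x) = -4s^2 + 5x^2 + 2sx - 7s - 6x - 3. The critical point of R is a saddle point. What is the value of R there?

-235/84

∂R/∂s = -8s + 2x - 7 = 0 and ∂R/∂x = 2s + 10x - 6 = 0, so (s, x) = (-29/42, 31/42).
The Hessian has R_{ss} = -8, R_{xx} = 10, R_{sx} = 2, giving D = -84 < 0, so the point is a saddle point.
R(-29/42, 31/42) = -235/84.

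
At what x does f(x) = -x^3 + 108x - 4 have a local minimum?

-6

f'(x) = -3x^2 + 108 = 0 at x = -6, 6.
Second-derivative test with f''(x) = -6x: f''(-6) = 36 > 0 ⇒ local minimum; f''(6) = -36 < 0 ⇒ local maximum.
Thus f has its local minimum at x = -6, with value -436.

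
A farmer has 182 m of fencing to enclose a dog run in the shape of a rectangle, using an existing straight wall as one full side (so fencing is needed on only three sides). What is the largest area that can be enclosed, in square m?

8281/2

Let the sides perpendicular to the wall have length x and the parallel side y, so 2x + y = 182 and the area is A = xy = x(182 − 2x).
A'(x) = 182 − 4x = 0 gives x = 91/2, and A''(x) = −4 < 0 confirms a maximum.
Then y = 182 − 2·91/2 = 91 and A = 8281/2.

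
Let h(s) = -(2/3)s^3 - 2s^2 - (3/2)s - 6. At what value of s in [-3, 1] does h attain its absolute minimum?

h'(s) = -2s^2 - 4s - 3/2, which vanishes at s = -3/2 and s = -1/2.
Evaluating at the critical points and endpoints: h(-3) = -3/2; h(-3/2) = -6; h(-1/2) = -17/3; h(1) = -61/6.
Hence the absolute minimum is -61/6 at s = 1.

1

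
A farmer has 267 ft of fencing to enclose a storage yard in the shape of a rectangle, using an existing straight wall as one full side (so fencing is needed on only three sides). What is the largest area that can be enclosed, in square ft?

71289/8

Let the sides perpendicular to the wall have length x and the parallel side y, so 2x + y = 267 and the area is A = xy = x(267 − 2x).
A'(x) = 267 − 4x = 0 gives x = 267/4, and A''(x) = −4 < 0 confirms a maximum.
Then y = 267 − 2·267/4 = 267/2 and A = 71289/8.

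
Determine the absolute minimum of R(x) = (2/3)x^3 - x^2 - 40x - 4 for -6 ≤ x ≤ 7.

The derivative is 2x^2 - 2x - 40, which vanishes at x = -4 and x = 5.
Candidates: R(-6) = 56,  R(-4) = 292/3,  R(5) = -437/3,  R(7) = -313/3.
So the minimum is R(5) = -437/3.

-437/3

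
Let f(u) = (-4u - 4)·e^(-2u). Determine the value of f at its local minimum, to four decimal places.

-5.4366

By the product rule, f'(u) = (8u + 4)·e^(-2u). Since e^(-2u) > 0, the only critical point is u = -1/2.
f''(-1/2) has the same sign as 8 > 0, so this is a local minimum.
f(-1/2) = (-2)·e^(1) ≈ -5.4366.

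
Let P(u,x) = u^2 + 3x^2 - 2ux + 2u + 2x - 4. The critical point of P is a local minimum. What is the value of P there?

-7

∂P/∂u = 2u - 2x + 2 = 0 and ∂P/∂x = -2u + 6x + 2 = 0, so (u, x) = (-2, -1).
The Hessian has P_{uu} = 2, P_{xx} = 6, P_{ux} = -2, giving D = 8 > 0 with P_{uu} > 0, so the point is a local minimum.
P(-2, -1) = -7.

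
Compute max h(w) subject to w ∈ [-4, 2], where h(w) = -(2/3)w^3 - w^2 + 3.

89/3

The derivative is -2w^2 - 2w, which vanishes at w = -1 and w = 0.
Candidates: h(-4) = 89/3; h(-1) = 8/3; h(0) = 3; h(2) = -19/3.
So the maximum is h(-4) = 89/3.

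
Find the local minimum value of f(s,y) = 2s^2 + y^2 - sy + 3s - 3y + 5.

17/7

∂f/∂s = 4s - y + 3 = 0 and ∂f/∂y = -s + 2y - 3 = 0, so (s, y) = (-3/7, 9/7).
The Hessian has f_{ss} = 4, f_{yy} = 2, f_{sy} = -1, giving D = 7 > 0 with f_{ss} > 0, so the point is a local minimum.
f(-3/7, 9/7) = 17/7.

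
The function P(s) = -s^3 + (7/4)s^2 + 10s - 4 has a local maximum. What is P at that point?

261/16

P'(s) = -3s^2 + (7/2)s + 10 = 0 at s = -4/3, 5/2.
P''(s) = -6s + 7/2. P''(-4/3) = 23/2 > 0 ⇒ local minimum; P''(5/2) = -23/2 < 0 ⇒ local maximum.
So the local maximum value is P(5/2) = 261/16.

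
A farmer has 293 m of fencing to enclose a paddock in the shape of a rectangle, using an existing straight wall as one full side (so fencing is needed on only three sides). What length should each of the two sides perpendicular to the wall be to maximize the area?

293/4

Let the sides perpendicular to the wall have length x and the parallel side y, so 2x + y = 293 and the area is A = xy = x(293 − 2x).
A'(x) = 293 − 4x = 0 gives x = 293/4, and A''(x) = −4 < 0 confirms a maximum.
Then y = 293 − 2·293/4 = 293/2 and A = 85849/8.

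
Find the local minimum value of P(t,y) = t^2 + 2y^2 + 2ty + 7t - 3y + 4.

-133/4

∂P/∂t = 2t + 2y + 7 = 0 and ∂P/∂y = 2t + 4y - 3 = 0, so (t, y) = (-17/2, 5).
The Hessian has P_{tt} = 2, P_{yy} = 4, P_{ty} = 2, giving D = 4 > 0 with P_{tt} > 0, so the point is a local minimum.
P(-17/2, 5) = -133/4.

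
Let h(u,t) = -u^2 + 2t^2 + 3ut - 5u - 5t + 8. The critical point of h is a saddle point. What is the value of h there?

∂h/∂u = -2u + 3t - 5 = 0 and ∂h/∂t = 3u + 4t - 5 = 0, so (u, t) = (-5/17, 25/17).
The Hessian has h_{uu} = -2, h_{tt} = 4, h_{ut} = 3, giving D = -17 < 0, so the point is a saddle point.
h(-5/17, 25/17) = 86/17.

86/17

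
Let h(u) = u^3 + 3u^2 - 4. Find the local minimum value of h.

h'(u) = 3u^2 + 6u = 0 at u = -2, 0.
Since h''(u) = 6u + 6, we get h''(-2) = -6 < 0 ⇒ local maximum; h''(0) = 6 > 0 ⇒ local minimum.
Thus h has its local minimum at u = 0, with value -4.

-4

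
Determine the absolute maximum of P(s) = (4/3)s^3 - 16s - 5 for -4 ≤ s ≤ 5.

Differentiating, P'(s) = 4s^2 - 16; which vanishes at s = -2 and s = 2.
Evaluating at the critical points and endpoints: P(-4) = -79/3,  P(-2) = 49/3,  P(2) = -79/3,  P(5) = 245/3.
Hence the absolute maximum is 245/3 at s = 5.

245/3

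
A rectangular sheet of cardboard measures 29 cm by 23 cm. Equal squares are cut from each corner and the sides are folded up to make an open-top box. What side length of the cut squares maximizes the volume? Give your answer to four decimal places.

4.2476

With cut size x, the volume is V(x) = x(29 − 2x)(23 − 2x) for 0 < x < 11.5.
V'(x) = 12x^2 − 208x + 667. Setting V'(x) = 0 gives x ≈ 4.2476 (the root in (0, 11.5)).
V''(x) = 24x − 208 is negative there, so this is the maximum; V ≈ 1263.3128.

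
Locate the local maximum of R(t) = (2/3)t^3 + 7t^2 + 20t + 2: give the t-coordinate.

Critical points: R'(t) = 2t^2 + 14t + 20 vanishes at t = -5, -2.
Since R''(t) = 4t + 14, we get R''(-5) = -6 < 0 ⇒ local maximum; R''(-2) = 6 > 0 ⇒ local minimum.
The local maximum is R(-5) = -19/3.

-5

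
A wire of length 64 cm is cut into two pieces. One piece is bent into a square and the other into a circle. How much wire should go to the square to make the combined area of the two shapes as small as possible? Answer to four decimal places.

35.8463

Let x be the length used for the square. Square side x/4; circle radius (64−x)/(2π).
A(x) = (x/4)² + π·((64−x)/(2π))² = x²/16 + (64−x)²/(4π) for 0 ≤ x ≤ 64. A'(x) = x/8 − (64−x)/(2π) = 0 gives x = 4·64/(π+4) ≈ 35.8463.
A'' = 1/8 + 1/(2π) > 0, so this gives the minimum combined area; x ≈ 35.8463 cm to the square.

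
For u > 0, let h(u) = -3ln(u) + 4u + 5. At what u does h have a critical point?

h'(u) = -3/u + 4 = 0 gives u = 3/4.
h''(u) = 3/u², which is positive for u > 0, so this is a local minimum.
h(3/4) = -3·ln(3/4) + 3 + 5 ≈ 8.8630.

3/4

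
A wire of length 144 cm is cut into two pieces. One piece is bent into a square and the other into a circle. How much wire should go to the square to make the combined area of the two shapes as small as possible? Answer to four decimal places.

Let x be the length used for the square. Square side x/4; circle radius (144−x)/(2π).
A(x) = (x/4)² + π·((144−x)/(2π))² = x²/16 + (144−x)²/(4π) for 0 ≤ x ≤ 144. A'(x) = x/8 − (144−x)/(2π) = 0 gives x = 4·144/(π+4) ≈ 80.6543.
A'' = 1/8 + 1/(2π) > 0, so this gives the minimum combined area; x ≈ 80.6543 cm to the square.

80.6543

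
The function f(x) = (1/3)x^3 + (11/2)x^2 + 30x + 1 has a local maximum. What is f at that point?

-53

f'(x) = x^2 + 11x + 30. Setting f'(x) = 0 gives x ∈ {-6, -5}.
f''(x) = 2x + 11. f''(-6) = -1 < 0 ⇒ local maximum; f''(-5) = 1 > 0 ⇒ local minimum.
Thus f has its local maximum at x = -6, with value -53.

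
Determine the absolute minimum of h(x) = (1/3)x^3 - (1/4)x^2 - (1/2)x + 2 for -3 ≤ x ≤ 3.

h'(x) = x^2 - (1/2)x - 1/2, which vanishes at x = -1/2 and x = 1.
Candidates: h(-3) = -31/4; h(-1/2) = 103/48; h(1) = 19/12; h(3) = 29/4.
Hence the absolute minimum is -31/4 at x = -3.

-31/4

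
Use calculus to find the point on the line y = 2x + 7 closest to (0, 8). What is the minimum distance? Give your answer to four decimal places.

Minimize D(x)^2 = (x + 0)^2 + (2x - 1)^2.
d/dx[D^2] = 2(x + 0) + 2·2·(2x - 1) = 0 ⇒ x = 2/5.
Then y = 39/5 and the distance is √(1/5) ≈ 0.4472.

0.4472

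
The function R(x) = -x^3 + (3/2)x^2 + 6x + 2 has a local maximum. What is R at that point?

R'(x) = -3x^2 + 3x + 6 = 0 at x = -1, 2.
Second-derivative test with R''(x) = -6x + 3: R''(-1) = 9 > 0 ⇒ local minimum; R''(2) = -9 < 0 ⇒ local maximum.
So the local maximum value is R(2) = 12.

12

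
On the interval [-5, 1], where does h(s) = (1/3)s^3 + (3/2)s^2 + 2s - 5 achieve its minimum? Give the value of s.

Differentiating, h'(s) = s^2 + 3s + 2; which vanishes at s = -2 and s = -1.
Candidates: h(-5) = -115/6; h(-2) = -17/3; h(-1) = -35/6; h(1) = -7/6.
The minimum over the interval is -115/6, attained at s = -5.

-5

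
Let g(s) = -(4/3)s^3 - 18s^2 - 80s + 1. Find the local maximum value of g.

355/3

g'(s) = -4s^2 - 36s - 80 = 0 at s = -5, -4.
Since g''(s) = -8s - 36, we get g''(-5) = 4 > 0 ⇒ local minimum; g''(-4) = -4 < 0 ⇒ local maximum.
Thus g has its local maximum at s = -4, with value 355/3.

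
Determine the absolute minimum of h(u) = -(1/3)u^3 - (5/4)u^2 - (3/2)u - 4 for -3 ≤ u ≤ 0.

The derivative is -u^2 - (5/2)u - 3/2, which vanishes at u = -3/2 and u = -1.
Candidates: h(-3) = -7/4; h(-3/2) = -55/16; h(-1) = -41/12; h(0) = -4.
The minimum over the interval is -4, attained at u = 0.

-4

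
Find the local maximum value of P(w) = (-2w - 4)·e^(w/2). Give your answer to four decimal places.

0.5413

By the product rule, P'(w) = (-w - 4)·e^(w/2). Since e^(w/2) > 0, the only critical point is w = -4.
P''(-4) has the same sign as -1 < 0, so this is a local maximum.
P(-4) = (4)·e^(-2) ≈ 0.5413.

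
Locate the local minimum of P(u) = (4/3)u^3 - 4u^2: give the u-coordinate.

2

Critical points: P'(u) = 4u^2 - 8u vanishes at u = 0, 2.
Since P''(u) = 8u - 8, we get P''(0) = -8 < 0 ⇒ local maximum; P''(2) = 8 > 0 ⇒ local minimum.
So the local minimum value is P(2) = -16/3.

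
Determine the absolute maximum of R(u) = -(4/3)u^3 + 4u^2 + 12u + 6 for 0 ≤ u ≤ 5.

42

Differentiating, R'(u) = -4u^2 + 8u + 12; whose only zero in [0, 5] is u = 3.
Compare values at every candidate in [0, 5]: R(0) = 6,  R(3) = 42,  R(5) = -2/3.
Hence the absolute maximum is 42 at u = 3.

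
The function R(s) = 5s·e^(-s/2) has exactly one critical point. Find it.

R'(s) = 5·e^(-s/2) + (5s)·(-1/2)·e^(-s/2) = (-(5/2)s + 5)·e^(-s/2). Since e^(-s/2) > 0, the only critical point is s = 2.
R''(2) has the same sign as -5/2 < 0, so this is a local maximum.
R(2) = (10)·e^(-1) ≈ 3.6788.

2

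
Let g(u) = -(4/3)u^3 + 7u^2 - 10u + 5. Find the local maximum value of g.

g'(u) = -4u^2 + 14u - 10 = 0 at u = 1, 5/2.
Since g''(u) = -8u + 14, we get g''(1) = 6 > 0 ⇒ local minimum; g''(5/2) = -6 < 0 ⇒ local maximum.
Thus g has its local maximum at u = 5/2, with value 35/12.

35/12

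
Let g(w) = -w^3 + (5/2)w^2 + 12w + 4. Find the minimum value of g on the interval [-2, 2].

The derivative is -3w^2 + 5w + 12, whose only zero in [-2, 2] is w = -4/3.
Compare values at every candidate in [-2, 2]: g(-2) = -2, g(-4/3) = -140/27, g(2) = 30.
Hence the absolute minimum is -140/27 at w = -4/3.

-140/27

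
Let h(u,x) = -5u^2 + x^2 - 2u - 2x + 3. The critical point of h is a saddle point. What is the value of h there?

11/5

∂h/∂u = -10u - 2 = 0 and ∂h/∂x = 2x - 2 = 0, so (u, x) = (-1/5, 1).
The Hessian has h_{uu} = -10, h_{xx} = 2, h_{ux} = 0, giving D = -20 < 0, so the point is a saddle point.
h(-1/5, 1) = 11/5.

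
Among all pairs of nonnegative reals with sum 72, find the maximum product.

With x + y = 72, the product is P(x) = x(72 − x).
P'(x) = 72 − 2x = 0 gives x = 36; P'' = −2 < 0, so this is the maximum.
P = 36·36 = 1296.

1296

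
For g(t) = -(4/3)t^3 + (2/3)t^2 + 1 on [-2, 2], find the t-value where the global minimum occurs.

Differentiating, g'(t) = -4t^2 + (4/3)t; which vanishes at t = 0 and t = 1/3.
Compare values at every candidate in [-2, 2]: g(-2) = 43/3; g(0) = 1; g(1/3) = 83/81; g(2) = -7.
The minimum over the interval is -7, attained at t = 2.

2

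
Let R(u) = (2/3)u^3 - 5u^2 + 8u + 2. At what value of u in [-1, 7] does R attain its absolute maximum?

7

R'(u) = 2u^2 - 10u + 8, which vanishes at u = 1 and u = 4.
Evaluating at the critical points and endpoints: R(-1) = -35/3, R(1) = 17/3, R(4) = -10/3, R(7) = 125/3.
The maximum over the interval is 125/3, attained at u = 7.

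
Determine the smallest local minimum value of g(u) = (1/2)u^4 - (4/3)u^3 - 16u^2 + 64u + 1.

g'(u) = 2u^3 - 4u^2 - 32u + 64 = 0 at u = -4, 2, 4.
g''(u) = 6u^2 - 8u - 32. g''(-4) = 96 > 0 ⇒ local minimum; g''(2) = -24 < 0 ⇒ local maximum; g''(4) = 32 > 0 ⇒ local minimum.
So the smallest local minimum value is g(-4) = -893/3.

-893/3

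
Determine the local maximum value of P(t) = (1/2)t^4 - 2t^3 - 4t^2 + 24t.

P'(t) = 2t^3 - 6t^2 - 8t + 24 = 0 at t = -2, 2, 3.
Since P''(t) = 6t^2 - 12t - 8, we get P''(-2) = 40 > 0 ⇒ local minimum; P''(2) = -8 < 0 ⇒ local maximum; P''(3) = 10 > 0 ⇒ local minimum.
So the local maximum value is P(2) = 24.

24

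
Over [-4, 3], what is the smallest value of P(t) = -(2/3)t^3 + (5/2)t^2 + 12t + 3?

-57/8

The derivative is -2t^2 + 5t + 12, whose only zero in [-4, 3] is t = -3/2.
Evaluating at the critical points and endpoints: P(-4) = 113/3, P(-3/2) = -57/8, P(3) = 87/2.
Hence the absolute minimum is -57/8 at t = -3/2.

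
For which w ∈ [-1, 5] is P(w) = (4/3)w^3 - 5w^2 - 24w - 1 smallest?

4

P'(w) = 4w^2 - 10w - 24, whose only zero in [-1, 5] is w = 4.
Evaluating at the critical points and endpoints: P(-1) = 50/3,  P(4) = -275/3,  P(5) = -238/3.
Hence the absolute minimum is -275/3 at w = 4.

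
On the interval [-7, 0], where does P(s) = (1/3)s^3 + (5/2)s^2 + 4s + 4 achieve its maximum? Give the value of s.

-4

P'(s) = s^2 + 5s + 4, which vanishes at s = -4 and s = -1.
Evaluating at the critical points and endpoints: P(-7) = -95/6,  P(-4) = 20/3,  P(-1) = 13/6,  P(0) = 4.
The maximum over the interval is 20/3, attained at s = -4.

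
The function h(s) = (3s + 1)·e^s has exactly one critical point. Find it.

By the product rule, h'(s) = (3s + 4)·e^s. Since e^s > 0, the only critical point is s = -4/3.
h''(-4/3) has the same sign as 3 > 0, so this is a local minimum.
h(-4/3) = (-3)·e^(-4/3) ≈ -0.7908.

-4/3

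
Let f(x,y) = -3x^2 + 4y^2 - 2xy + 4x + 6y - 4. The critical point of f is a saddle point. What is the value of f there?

-51/13

∂f/∂x = -6x - 2y + 4 = 0 and ∂f/∂y = -2x + 8y + 6 = 0, so (x, y) = (11/13, -7/13).
The Hessian has f_{xx} = -6, f_{yy} = 8, f_{xy} = -2, giving D = -52 < 0, so the point is a saddle point.
f(11/13, -7/13) = -51/13.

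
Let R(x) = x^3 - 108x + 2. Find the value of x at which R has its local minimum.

6

Critical points: R'(x) = 3x^2 - 108 vanishes at x = -6, 6.
Second-derivative test with R''(x) = 6x: R''(-6) = -36 < 0 ⇒ local maximum; R''(6) = 36 > 0 ⇒ local minimum.
The local minimum is R(6) = -430.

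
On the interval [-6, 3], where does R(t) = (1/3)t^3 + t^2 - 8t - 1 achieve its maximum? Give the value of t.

-4

Differentiating, R'(t) = t^2 + 2t - 8; which vanishes at t = -4 and t = 2.
Compare values at every candidate in [-6, 3]: R(-6) = 11,  R(-4) = 77/3,  R(2) = -31/3,  R(3) = -7.
Hence the absolute maximum is 77/3 at t = -4.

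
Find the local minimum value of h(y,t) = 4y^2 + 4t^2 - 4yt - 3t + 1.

∂h/∂y = 8y - 4t = 0 and ∂h/∂t = -4y + 8t - 3 = 0, so (y, t) = (1/4, 1/2).
The Hessian has h_{yy} = 8, h_{tt} = 8, h_{yt} = -4, giving D = 48 > 0 with h_{yy} > 0, so the point is a local minimum.
h(1/4, 1/2) = 1/4.

1/4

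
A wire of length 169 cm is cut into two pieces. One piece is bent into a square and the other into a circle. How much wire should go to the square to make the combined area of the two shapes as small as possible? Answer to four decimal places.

94.6568

Let x be the length used for the square. Square side x/4; circle radius (169−x)/(2π).
A(x) = (x/4)² + π·((169−x)/(2π))² = x²/16 + (169−x)²/(4π) for 0 ≤ x ≤ 169. A'(x) = x/8 − (169−x)/(2π) = 0 gives x = 4·169/(π+4) ≈ 94.6568.
A'' = 1/8 + 1/(2π) > 0, so this gives the minimum combined area; x ≈ 94.6568 cm to the square.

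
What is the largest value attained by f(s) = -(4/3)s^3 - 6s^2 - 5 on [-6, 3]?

67

f'(s) = -4s^2 - 12s, which vanishes at s = -3 and s = 0.
Evaluating at the critical points and endpoints: f(-6) = 67, f(-3) = -23, f(0) = -5, f(3) = -95.
Hence the absolute maximum is 67 at s = -6.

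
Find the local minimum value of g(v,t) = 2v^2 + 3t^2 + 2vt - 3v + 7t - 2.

∂g/∂v = 4v + 2t - 3 = 0 and ∂g/∂t = 2v + 6t + 7 = 0, so (v, t) = (8/5, -17/10).
The Hessian has g_{vv} = 4, g_{tt} = 6, g_{vt} = 2, giving D = 20 > 0 with g_{vv} > 0, so the point is a local minimum.
g(8/5, -17/10) = -207/20.

-207/20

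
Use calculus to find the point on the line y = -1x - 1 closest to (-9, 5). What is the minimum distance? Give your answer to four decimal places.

Minimize D(x)^2 = (x + 9)^2 + (-x - 6)^2.
d/dx[D^2] = 2(x + 9) + 2·(-1)·(-x - 6) = 0 ⇒ x = -15/2.
Then y = 13/2 and the distance is √(9/2) ≈ 2.1213.

2.1213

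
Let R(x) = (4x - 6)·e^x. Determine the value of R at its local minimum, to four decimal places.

By the product rule, R'(x) = (4x - 2)·e^x. Since e^x > 0, the only critical point is x = 1/2.
R''(1/2) has the same sign as 4 > 0, so this is a local minimum.
R(1/2) = (-4)·e^(1/2) ≈ -6.5949.

-6.5949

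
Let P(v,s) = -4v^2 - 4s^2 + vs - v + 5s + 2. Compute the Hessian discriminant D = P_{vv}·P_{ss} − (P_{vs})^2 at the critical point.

∂P/∂v = -8v + s - 1 = 0 and ∂P/∂s = v - 8s + 5 = 0, so (v, s) = (-1/21, 13/21).
The Hessian has P_{vv} = -8, P_{ss} = -8, P_{vs} = 1, giving D = 63 > 0 with P_{vv} < 0, so the point is a local maximum.
D = (-8)·(-8) − (1)^2 = 63.

63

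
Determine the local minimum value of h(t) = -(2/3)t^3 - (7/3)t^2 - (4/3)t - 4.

-16/3

Critical points: h'(t) = -2t^2 - (14/3)t - 4/3 vanishes at t = -2, -1/3.
Second-derivative test with h''(t) = -4t - 14/3: h''(-2) = 10/3 > 0 ⇒ local minimum; h''(-1/3) = -10/3 < 0 ⇒ local maximum.
The local minimum is h(-2) = -16/3.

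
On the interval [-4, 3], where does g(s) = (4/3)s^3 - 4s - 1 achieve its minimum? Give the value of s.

-4

The derivative is 4s^2 - 4, which vanishes at s = -1 and s = 1.
Compare values at every candidate in [-4, 3]: g(-4) = -211/3,  g(-1) = 5/3,  g(1) = -11/3,  g(3) = 23.
The minimum over the interval is -211/3, attained at s = -4.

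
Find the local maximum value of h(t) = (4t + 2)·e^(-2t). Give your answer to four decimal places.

2.0000

Differentiating with the product rule gives h'(t) = (-8t)·e^(-2t). Since e^(-2t) > 0, the only critical point is t = 0.
h''(0) has the same sign as -8 < 0, so this is a local maximum.
h(0) = (2)·e^(0) ≈ 2.0000.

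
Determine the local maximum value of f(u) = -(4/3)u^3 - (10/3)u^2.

f'(u) = -4u^2 - (20/3)u = 0 at u = -5/3, 0.
Second-derivative test with f''(u) = -8u - 20/3: f''(-5/3) = 20/3 > 0 ⇒ local minimum; f''(0) = -20/3 < 0 ⇒ local maximum.
The local maximum is f(0) = 0.

0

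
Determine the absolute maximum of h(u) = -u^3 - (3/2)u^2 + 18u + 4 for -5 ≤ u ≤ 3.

Differentiating, h'(u) = -3u^2 - 3u + 18; which vanishes at u = -3 and u = 2.
Evaluating at the critical points and endpoints: h(-5) = 3/2, h(-3) = -73/2, h(2) = 26, h(3) = 35/2.
The maximum over the interval is 26, attained at u = 2.

26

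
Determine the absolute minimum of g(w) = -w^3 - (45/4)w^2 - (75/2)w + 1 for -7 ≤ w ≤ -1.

Differentiating, g'(w) = -3w^2 - (45/2)w - 75/2; which vanishes at w = -5 and w = -5/2.
Evaluating at the critical points and endpoints: g(-7) = 221/4,  g(-5) = 129/4,  g(-5/2) = 641/16,  g(-1) = 113/4.
Hence the absolute minimum is 113/4 at w = -1.

113/4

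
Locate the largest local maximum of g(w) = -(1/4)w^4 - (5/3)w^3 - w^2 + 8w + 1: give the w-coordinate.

g'(w) = -w^3 - 5w^2 - 2w + 8. Setting g'(w) = 0 gives w ∈ {-4, -2, 1}.
g''(w) = -3w^2 - 10w - 2. g''(-4) = -10 < 0 ⇒ local maximum; g''(-2) = 6 > 0 ⇒ local minimum; g''(1) = -15 < 0 ⇒ local maximum.
The largest local maximum is g(1) = 73/12.

1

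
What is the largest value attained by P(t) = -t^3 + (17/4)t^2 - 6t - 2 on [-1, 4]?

37/4

Differentiating, P'(t) = -3t^2 + (17/2)t - 6; which vanishes at t = 4/3 and t = 3/2.
Evaluating at the critical points and endpoints: P(-1) = 37/4, P(4/3) = -130/27, P(3/2) = -77/16, P(4) = -22.
Hence the absolute maximum is 37/4 at t = -1.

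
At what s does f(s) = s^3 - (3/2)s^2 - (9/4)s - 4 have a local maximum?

-1/2

f'(s) = 3s^2 - 3s - 9/4. Setting f'(s) = 0 gives s ∈ {-1/2, 3/2}.
Second-derivative test with f''(s) = 6s - 3: f''(-1/2) = -6 < 0 ⇒ local maximum; f''(3/2) = 6 > 0 ⇒ local minimum.
So the local maximum value is f(-1/2) = -27/8.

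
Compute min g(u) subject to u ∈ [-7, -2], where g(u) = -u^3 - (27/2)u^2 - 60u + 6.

The derivative is -3u^2 - 27u - 60, which vanishes at u = -5 and u = -4.
Candidates: g(-7) = 215/2, g(-5) = 187/2, g(-4) = 94, g(-2) = 80.
The minimum over the interval is 80, attained at u = -2.

80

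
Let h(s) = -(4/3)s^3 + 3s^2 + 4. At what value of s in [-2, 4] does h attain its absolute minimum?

The derivative is -4s^2 + 6s, which vanishes at s = 0 and s = 3/2.
Compare values at every candidate in [-2, 4]: h(-2) = 80/3, h(0) = 4, h(3/2) = 25/4, h(4) = -100/3.
So the minimum is h(4) = -100/3.

4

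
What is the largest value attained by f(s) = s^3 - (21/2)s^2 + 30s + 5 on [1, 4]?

31

f'(s) = 3s^2 - 21s + 30, whose only zero in [1, 4] is s = 2.
Evaluating at the critical points and endpoints: f(1) = 51/2; f(2) = 31; f(4) = 21.
The maximum over the interval is 31, attained at s = 2.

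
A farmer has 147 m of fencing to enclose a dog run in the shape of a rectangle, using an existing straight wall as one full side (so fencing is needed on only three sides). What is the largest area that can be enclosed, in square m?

21609/8

Let the sides perpendicular to the wall have length x and the parallel side y, so 2x + y = 147 and the area is A = xy = x(147 − 2x).
A'(x) = 147 − 4x = 0 gives x = 147/4, and A''(x) = −4 < 0 confirms a maximum.
Then y = 147 − 2·147/4 = 147/2 and A = 21609/8.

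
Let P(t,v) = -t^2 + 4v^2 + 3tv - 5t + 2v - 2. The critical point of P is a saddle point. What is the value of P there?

76/25

∂P/∂t = -2t + 3v - 5 = 0 and ∂P/∂v = 3t + 8v + 2 = 0, so (t, v) = (-46/25, 11/25).
The Hessian has P_{tt} = -2, P_{vv} = 8, P_{tv} = 3, giving D = -25 < 0, so the point is a saddle point.
P(-46/25, 11/25) = 76/25.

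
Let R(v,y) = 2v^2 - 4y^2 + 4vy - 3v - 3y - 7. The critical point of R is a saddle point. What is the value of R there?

-65/8

∂R/∂v = 4v + 4y - 3 = 0 and ∂R/∂y = 4v - 8y - 3 = 0, so (v, y) = (3/4, 0).
The Hessian has R_{vv} = 4, R_{yy} = -8, R_{vy} = 4, giving D = -48 < 0, so the point is a saddle point.
R(3/4, 0) = -65/8.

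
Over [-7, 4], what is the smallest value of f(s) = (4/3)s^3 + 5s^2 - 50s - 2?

f'(s) = 4s^2 + 10s - 50, which vanishes at s = -5 and s = 5/2.
Evaluating at the critical points and endpoints: f(-7) = 407/3,  f(-5) = 619/3,  f(5/2) = -899/12,  f(4) = -110/3.
So the minimum is f(5/2) = -899/12.

-899/12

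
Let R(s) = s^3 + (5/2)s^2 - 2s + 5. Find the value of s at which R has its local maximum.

-2

R'(s) = 3s^2 + 5s - 2. Setting R'(s) = 0 gives s ∈ {-2, 1/3}.
R''(s) = 6s + 5. R''(-2) = -7 < 0 ⇒ local maximum; R''(1/3) = 7 > 0 ⇒ local minimum.
Thus R has its local maximum at s = -2, with value 11.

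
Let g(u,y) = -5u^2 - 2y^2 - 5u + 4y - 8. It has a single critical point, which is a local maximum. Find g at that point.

∂g/∂u = -10u - 5 = 0 and ∂g/∂y = -4y + 4 = 0, so (u, y) = (-1/2, 1).
The Hessian has g_{uu} = -10, g_{yy} = -4, g_{uy} = 0, giving D = 40 > 0 with g_{uu} < 0, so the point is a local maximum.
g(-1/2, 1) = -19/4.

-19/4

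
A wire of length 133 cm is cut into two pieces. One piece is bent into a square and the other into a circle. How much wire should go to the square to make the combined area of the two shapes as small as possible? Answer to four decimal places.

Let x be the length used for the square. Square side x/4; circle radius (133−x)/(2π).
A(x) = (x/4)² + π·((133−x)/(2π))² = x²/16 + (133−x)²/(4π) for 0 ≤ x ≤ 133. A'(x) = x/8 − (133−x)/(2π) = 0 gives x = 4·133/(π+4) ≈ 74.4932.
A'' = 1/8 + 1/(2π) > 0, so this gives the minimum combined area; x ≈ 74.4932 cm to the square.

74.4932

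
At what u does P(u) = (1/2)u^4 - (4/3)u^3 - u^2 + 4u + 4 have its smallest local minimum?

Critical points: P'(u) = 2u^3 - 4u^2 - 2u + 4 vanishes at u = -1, 1, 2.
Second-derivative test with P''(u) = 6u^2 - 8u - 2: P''(-1) = 12 > 0 ⇒ local minimum; P''(1) = -4 < 0 ⇒ local maximum; P''(2) = 6 > 0 ⇒ local minimum.
The smallest local minimum is P(-1) = 5/6.

-1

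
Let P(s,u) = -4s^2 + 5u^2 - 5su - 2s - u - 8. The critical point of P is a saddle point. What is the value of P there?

∂P/∂s = -8s - 5u - 2 = 0 and ∂P/∂u = -5s + 10u - 1 = 0, so (s, u) = (-5/21, -2/105).
The Hessian has P_{ss} = -8, P_{uu} = 10, P_{su} = -5, giving D = -105 < 0, so the point is a saddle point.
P(-5/21, -2/105) = -814/105.

-814/105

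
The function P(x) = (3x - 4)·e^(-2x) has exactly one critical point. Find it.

11/6

Differentiating with the product rule gives P'(x) = (-6x + 11)·e^(-2x). Since e^(-2x) > 0, the only critical point is x = 11/6.
P''(11/6) has the same sign as -6 < 0, so this is a local maximum.
P(11/6) = (3/2)·e^(-11/3) ≈ 0.0383.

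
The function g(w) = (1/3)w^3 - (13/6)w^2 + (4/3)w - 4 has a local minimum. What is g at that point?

g'(w) = w^2 - (13/3)w + 4/3. Setting g'(w) = 0 gives w ∈ {1/3, 4}.
Since g''(w) = 2w - 13/3, we get g''(1/3) = -11/3 < 0 ⇒ local maximum; g''(4) = 11/3 > 0 ⇒ local minimum.
So the local minimum value is g(4) = -12.

-12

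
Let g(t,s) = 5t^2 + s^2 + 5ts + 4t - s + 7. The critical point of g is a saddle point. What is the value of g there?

76/5

∂g/∂t = 10t + 5s + 4 = 0 and ∂g/∂s = 5t + 2s - 1 = 0, so (t, s) = (13/5, -6).
The Hessian has g_{tt} = 10, g_{ss} = 2, g_{ts} = 5, giving D = -5 < 0, so the point is a saddle point.
g(13/5, -6) = 76/5.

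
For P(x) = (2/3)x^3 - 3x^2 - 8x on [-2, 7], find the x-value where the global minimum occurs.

4

Differentiating, P'(x) = 2x^2 - 6x - 8; which vanishes at x = -1 and x = 4.
Candidates: P(-2) = -4/3; P(-1) = 13/3; P(4) = -112/3; P(7) = 77/3.
The minimum over the interval is -112/3, attained at x = 4.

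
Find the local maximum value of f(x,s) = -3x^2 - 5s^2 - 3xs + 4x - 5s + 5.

∂f/∂x = -6x - 3s + 4 = 0 and ∂f/∂s = -3x - 10s - 5 = 0, so (x, s) = (55/51, -14/17).
The Hessian has f_{xx} = -6, f_{ss} = -10, f_{xs} = -3, giving D = 51 > 0 with f_{xx} < 0, so the point is a local maximum.
f(55/51, -14/17) = 470/51.

470/51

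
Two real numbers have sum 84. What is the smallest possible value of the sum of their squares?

With a + b = 84, a^2 + b^2 = a^2 + (84 − a)^2.
The derivative 2a − 2(84 − a) = 4a − 168 vanishes at a = 42; second derivative 4 > 0, a minimum.
The minimum is 2·(42)^2 = 3528.

3528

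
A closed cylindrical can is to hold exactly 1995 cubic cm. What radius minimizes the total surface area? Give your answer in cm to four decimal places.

With radius r and height h, πr²h = 1995 so h = 1995/(πr²), and S(r) = 2πr² + 2πrh = 2πr² + 2·1995/r.
S'(r) = 4πr − 2·1995/r² = 0 ⇒ r³ = 1995/(2π), so r ≈ 6.8221 and h = 2r ≈ 13.6443.
S''(r) = 4π + 4·1995/r³ > 0, so this is the minimum; S ≈ 877.2899.

6.8221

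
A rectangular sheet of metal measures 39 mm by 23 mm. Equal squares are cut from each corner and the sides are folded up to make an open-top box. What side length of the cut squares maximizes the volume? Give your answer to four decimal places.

With cut size x, the volume is V(x) = x(39 − 2x)(23 − 2x) for 0 < x < 11.5.
V'(x) = 12x^2 − 248x + 897. Setting V'(x) = 0 gives x ≈ 4.6740 (the root in (0, 11.5)).
V''(x) = 24x − 248 is negative there, so this is the maximum; V ≈ 1892.0778.

4.6740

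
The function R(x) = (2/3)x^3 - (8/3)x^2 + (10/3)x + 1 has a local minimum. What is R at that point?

Critical points: R'(x) = 2x^2 - (16/3)x + 10/3 vanishes at x = 1, 5/3.
R''(x) = 4x - 16/3. R''(1) = -4/3 < 0 ⇒ local maximum; R''(5/3) = 4/3 > 0 ⇒ local minimum.
So the local minimum value is R(5/3) = 181/81.

181/81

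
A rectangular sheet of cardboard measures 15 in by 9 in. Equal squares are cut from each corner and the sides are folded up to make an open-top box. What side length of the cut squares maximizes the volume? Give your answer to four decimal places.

1.8206

With cut size x, the volume is V(x) = x(15 − 2x)(9 − 2x) for 0 < x < 4.5.
V'(x) = 12x^2 − 96x + 135. Setting V'(x) = 0 gives x ≈ 1.8206 (the root in (0, 4.5)).
V''(x) = 24x − 96 is negative there, so this is the maximum; V ≈ 110.8191.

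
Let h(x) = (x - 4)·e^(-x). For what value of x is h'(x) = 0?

5

Differentiating with the product rule gives h'(x) = (-x + 5)·e^(-x). Since e^(-x) > 0, the only critical point is x = 5.
h''(5) has the same sign as -1 < 0, so this is a local maximum.
h(5) = (1)·e^(-5) ≈ 0.0067.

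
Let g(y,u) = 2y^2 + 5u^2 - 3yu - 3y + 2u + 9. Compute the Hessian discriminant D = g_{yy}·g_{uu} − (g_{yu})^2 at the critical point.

∂g/∂y = 4y - 3u - 3 = 0 and ∂g/∂u = -3y + 10u + 2 = 0, so (y, u) = (24/31, 1/31).
The Hessian has g_{yy} = 4, g_{uu} = 10, g_{yu} = -3, giving D = 31 > 0 with g_{yy} > 0, so the point is a local minimum.
D = (4)·(10) − (-3)^2 = 31.

31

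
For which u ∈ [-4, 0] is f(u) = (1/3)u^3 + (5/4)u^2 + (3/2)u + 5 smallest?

f'(u) = u^2 + (5/2)u + 3/2, which vanishes at u = -3/2 and u = -1.
Compare values at every candidate in [-4, 0]: f(-4) = -7/3; f(-3/2) = 71/16; f(-1) = 53/12; f(0) = 5.
So the minimum is f(-4) = -7/3.

-4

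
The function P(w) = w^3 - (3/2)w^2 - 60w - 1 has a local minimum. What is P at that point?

-427/2

P'(w) = 3w^2 - 3w - 60 = 0 at w = -4, 5.
Since P''(w) = 6w - 3, we get P''(-4) = -27 < 0 ⇒ local maximum; P''(5) = 27 > 0 ⇒ local minimum.
The local minimum is P(5) = -427/2.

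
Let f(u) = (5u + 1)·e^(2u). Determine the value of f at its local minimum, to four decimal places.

By the product rule, f'(u) = (10u + 7)·e^(2u). Since e^(2u) > 0, the only critical point is u = -7/10.
f''(-7/10) has the same sign as 10 > 0, so this is a local minimum.
f(-7/10) = (-5/2)·e^(-7/5) ≈ -0.6165.

-0.6165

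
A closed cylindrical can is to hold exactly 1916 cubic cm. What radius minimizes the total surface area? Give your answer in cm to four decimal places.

6.7309

With radius r and height h, πr²h = 1916 so h = 1916/(πr²), and S(r) = 2πr² + 2πrh = 2πr² + 2·1916/r.
S'(r) = 4πr − 2·1916/r² = 0 ⇒ r³ = 1916/(2π), so r ≈ 6.7309 and h = 2r ≈ 13.4618.
S''(r) = 4π + 4·1916/r³ > 0, so this is the minimum; S ≈ 853.9745.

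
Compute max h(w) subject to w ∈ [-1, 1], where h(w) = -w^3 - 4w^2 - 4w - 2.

The derivative is -3w^2 - 8w - 4, whose only zero in [-1, 1] is w = -2/3.
Candidates: h(-1) = -1,  h(-2/3) = -22/27,  h(1) = -11.
The maximum over the interval is -22/27, attained at w = -2/3.

-22/27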